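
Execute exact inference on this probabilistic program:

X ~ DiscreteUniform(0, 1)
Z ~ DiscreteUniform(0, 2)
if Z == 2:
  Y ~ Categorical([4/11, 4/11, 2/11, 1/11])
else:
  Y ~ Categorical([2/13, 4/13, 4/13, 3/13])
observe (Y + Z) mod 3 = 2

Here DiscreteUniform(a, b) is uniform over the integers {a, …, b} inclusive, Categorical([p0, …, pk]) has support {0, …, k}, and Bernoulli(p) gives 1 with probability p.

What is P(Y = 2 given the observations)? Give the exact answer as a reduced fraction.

Enumerate traces; 8 have nonzero weight after conditioning:
  (X=0, Z=0, Y=2) weight 2/39
  (X=0, Z=1, Y=1) weight 2/39
  (X=0, Z=2, Y=0) weight 2/33
  (X=0, Z=2, Y=3) weight 1/66
  (X=1, Z=0, Y=2) weight 2/39
  (X=1, Z=1, Y=1) weight 2/39
  (X=1, Z=2, Y=0) weight 2/33
  (X=1, Z=2, Y=3) weight 1/66
Group by Y:
  weight(Y=0) = 4/33
  weight(Y=1) = 4/39
  weight(Y=2) = 4/39
  weight(Y=3) = 1/33
Total weight = 4/33 + 4/39 + 4/39 + 1/33 = 51/143
P(Y=0 | obs) = 4/33 / 51/143 = 52/153
P(Y=1 | obs) = 4/39 / 51/143 = 44/153
P(Y=2 | obs) = 4/39 / 51/143 = 44/153
P(Y=3 | obs) = 1/33 / 51/143 = 13/153

P(Y = 2 | obs) = 44/153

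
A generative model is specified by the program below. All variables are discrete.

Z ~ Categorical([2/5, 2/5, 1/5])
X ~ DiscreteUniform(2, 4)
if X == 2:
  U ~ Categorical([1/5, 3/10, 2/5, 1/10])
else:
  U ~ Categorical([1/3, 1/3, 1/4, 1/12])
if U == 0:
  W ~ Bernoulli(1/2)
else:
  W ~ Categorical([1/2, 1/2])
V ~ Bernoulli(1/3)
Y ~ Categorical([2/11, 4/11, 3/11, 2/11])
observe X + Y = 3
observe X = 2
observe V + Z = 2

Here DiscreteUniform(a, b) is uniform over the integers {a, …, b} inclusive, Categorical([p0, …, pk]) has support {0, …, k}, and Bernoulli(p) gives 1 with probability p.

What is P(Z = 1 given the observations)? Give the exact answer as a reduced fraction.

Enumerate traces; 16 have nonzero weight after conditioning:
  (Z=1, X=2, U=0, W=0, V=1, Y=1) weight 4/2475
  (Z=1, X=2, U=0, W=1, V=1, Y=1) weight 4/2475
  (Z=1, X=2, U=1, W=0, V=1, Y=1) weight 2/825
  (Z=1, X=2, U=1, W=1, V=1, Y=1) weight 2/825
  (Z=1, X=2, U=2, W=0, V=1, Y=1) weight 8/2475
  (Z=1, X=2, U=2, W=1, V=1, Y=1) weight 8/2475
  (Z=1, X=2, U=3, W=0, V=1, Y=1) weight 2/2475
  (Z=1, X=2, U=3, W=1, V=1, Y=1) weight 2/2475
  (Z=2, X=2, U=0, W=0, V=0, Y=1) weight 4/2475
  … 7 more
Group by Z:
  weight(Z=1) = 8/495
  weight(Z=2) = 8/495
Total weight = 8/495 + 8/495 = 16/495
P(Z=1 | obs) = 8/495 / 16/495 = 1/2
P(Z=2 | obs) = 8/495 / 16/495 = 1/2

P(Z = 1 | obs) = 1/2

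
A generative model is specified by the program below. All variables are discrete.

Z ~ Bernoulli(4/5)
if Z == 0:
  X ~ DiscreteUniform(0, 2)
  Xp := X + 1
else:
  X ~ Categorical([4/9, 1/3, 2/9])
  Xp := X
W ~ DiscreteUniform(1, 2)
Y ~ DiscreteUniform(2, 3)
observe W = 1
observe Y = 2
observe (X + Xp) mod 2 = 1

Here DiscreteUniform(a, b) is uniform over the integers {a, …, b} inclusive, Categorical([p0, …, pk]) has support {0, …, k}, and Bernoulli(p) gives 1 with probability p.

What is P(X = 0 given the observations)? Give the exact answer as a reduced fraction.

P(X = 0 | obs) = 1/3

Enumerate traces; 3 have nonzero weight after conditioning:
  (Z=0, X=0, W=1, Y=2) weight 1/60
  (Z=0, X=1, W=1, Y=2) weight 1/60
  (Z=0, X=2, W=1, Y=2) weight 1/60
Group by X:
  weight(X=0) = 1/60
  weight(X=1) = 1/60
  weight(X=2) = 1/60
Total weight = 1/60 + 1/60 + 1/60 = 1/20
P(X=0 | obs) = 1/60 / 1/20 = 1/3
P(X=1 | obs) = 1/60 / 1/20 = 1/3
P(X=2 | obs) = 1/60 / 1/20 = 1/3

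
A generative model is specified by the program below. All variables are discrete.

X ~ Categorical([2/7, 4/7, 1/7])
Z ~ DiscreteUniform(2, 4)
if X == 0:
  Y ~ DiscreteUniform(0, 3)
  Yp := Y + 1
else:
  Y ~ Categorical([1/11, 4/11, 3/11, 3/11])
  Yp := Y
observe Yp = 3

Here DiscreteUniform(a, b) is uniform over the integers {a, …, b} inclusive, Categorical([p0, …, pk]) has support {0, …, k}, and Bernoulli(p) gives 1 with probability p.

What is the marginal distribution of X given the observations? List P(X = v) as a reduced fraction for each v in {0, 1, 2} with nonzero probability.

Enumerate traces; 9 have nonzero weight after conditioning:
  (X=0, Z=2, Y=2) weight 1/42
  (X=0, Z=3, Y=2) weight 1/42
  (X=0, Z=4, Y=2) weight 1/42
  (X=1, Z=2, Y=3) weight 4/77
  (X=1, Z=3, Y=3) weight 4/77
  (X=1, Z=4, Y=3) weight 4/77
  (X=2, Z=2, Y=3) weight 1/77
  (X=2, Z=3, Y=3) weight 1/77
  … 1 more
Group by X:
  weight(X=0) = 1/14
  weight(X=1) = 12/77
  weight(X=2) = 3/77
Total weight = 1/14 + 12/77 + 3/77 = 41/154
P(X=0 | obs) = 1/14 / 41/154 = 11/41
P(X=1 | obs) = 12/77 / 41/154 = 24/41
P(X=2 | obs) = 3/77 / 41/154 = 6/41

P(X=0) = 11/41, P(X=1) = 24/41, P(X=2) = 6/41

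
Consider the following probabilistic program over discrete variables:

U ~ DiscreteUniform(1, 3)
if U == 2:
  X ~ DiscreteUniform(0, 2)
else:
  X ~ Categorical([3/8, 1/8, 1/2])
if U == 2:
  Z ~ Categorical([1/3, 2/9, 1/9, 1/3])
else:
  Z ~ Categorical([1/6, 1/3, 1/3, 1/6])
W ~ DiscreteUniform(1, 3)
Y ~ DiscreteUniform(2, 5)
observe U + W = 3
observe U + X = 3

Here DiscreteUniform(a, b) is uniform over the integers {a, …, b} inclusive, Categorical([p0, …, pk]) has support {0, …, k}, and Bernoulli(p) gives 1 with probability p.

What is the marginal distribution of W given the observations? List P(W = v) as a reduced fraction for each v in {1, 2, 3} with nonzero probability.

P(W=1) = 2/5, P(W=2) = 3/5

Enumerate traces; 32 have nonzero weight after conditioning:
  (U=1, X=2, Z=0, W=2, Y=2) weight 1/432
  (U=1, X=2, Z=0, W=2, Y=3) weight 1/432
  (U=1, X=2, Z=0, W=2, Y=4) weight 1/432
  (U=1, X=2, Z=0, W=2, Y=5) weight 1/432
  (U=1, X=2, Z=1, W=2, Y=2) weight 1/216
  (U=1, X=2, Z=1, W=2, Y=3) weight 1/216
  (U=1, X=2, Z=1, W=2, Y=4) weight 1/216
  (U=1, X=2, Z=1, W=2, Y=5) weight 1/216
  (U=2, X=1, Z=0, W=1, Y=2) weight 1/324
  … 23 more
Group by W:
  weight(W=1) = 1/27
  weight(W=2) = 1/18
Total weight = 1/27 + 1/18 = 5/54
P(W=1 | obs) = 1/27 / 5/54 = 2/5
P(W=2 | obs) = 1/18 / 5/54 = 3/5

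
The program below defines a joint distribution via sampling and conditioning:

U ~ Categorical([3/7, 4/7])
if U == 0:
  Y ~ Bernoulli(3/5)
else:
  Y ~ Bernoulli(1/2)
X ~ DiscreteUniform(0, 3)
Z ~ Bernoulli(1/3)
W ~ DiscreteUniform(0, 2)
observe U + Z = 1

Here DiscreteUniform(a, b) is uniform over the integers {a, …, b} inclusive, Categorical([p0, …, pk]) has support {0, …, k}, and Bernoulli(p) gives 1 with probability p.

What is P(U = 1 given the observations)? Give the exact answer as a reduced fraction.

P(U = 1 | obs) = 8/11

Enumerate traces; 48 have nonzero weight after conditioning:
  (U=0, Y=0, X=0, Z=1, W=0) weight 1/210
  (U=0, Y=0, X=0, Z=1, W=1) weight 1/210
  (U=0, Y=0, X=0, Z=1, W=2) weight 1/210
  (U=0, Y=0, X=1, Z=1, W=0) weight 1/210
  (U=0, Y=0, X=1, Z=1, W=1) weight 1/210
  (U=0, Y=0, X=1, Z=1, W=2) weight 1/210
  (U=0, Y=0, X=2, Z=1, W=0) weight 1/210
  (U=0, Y=0, X=2, Z=1, W=1) weight 1/210
  (U=1, Y=0, X=0, Z=0, W=0) weight 1/63
  … 39 more
Group by U:
  weight(U=0) = 1/7
  weight(U=1) = 8/21
Total weight = 1/7 + 8/21 = 11/21
P(U=0 | obs) = 1/7 / 11/21 = 3/11
P(U=1 | obs) = 8/21 / 11/21 = 8/11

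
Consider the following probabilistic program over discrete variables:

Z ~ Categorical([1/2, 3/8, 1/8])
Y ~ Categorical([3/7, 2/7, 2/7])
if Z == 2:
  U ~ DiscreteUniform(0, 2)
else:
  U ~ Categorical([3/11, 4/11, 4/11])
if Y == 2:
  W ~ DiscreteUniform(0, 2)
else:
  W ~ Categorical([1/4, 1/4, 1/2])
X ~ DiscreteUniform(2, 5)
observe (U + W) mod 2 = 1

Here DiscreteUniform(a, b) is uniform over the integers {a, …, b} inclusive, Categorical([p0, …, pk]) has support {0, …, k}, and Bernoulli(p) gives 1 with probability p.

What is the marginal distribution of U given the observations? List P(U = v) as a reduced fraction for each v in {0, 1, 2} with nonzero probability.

P(U=0) = 851/4841, P(U=1) = 5795/9682, P(U=2) = 2185/9682

Enumerate traces; 144 have nonzero weight after conditioning:
  (Z=0, Y=0, U=0, W=1, X=2) weight 9/2464
  (Z=0, Y=0, U=0, W=1, X=3) weight 9/2464
  (Z=0, Y=0, U=0, W=1, X=4) weight 9/2464
  (Z=0, Y=0, U=0, W=1, X=5) weight 9/2464
  (Z=0, Y=0, U=1, W=0, X=2) weight 3/616
  (Z=0, Y=0, U=1, W=0, X=3) weight 3/616
  (Z=0, Y=0, U=1, W=0, X=4) weight 3/616
  (Z=0, Y=0, U=1, W=0, X=5) weight 3/616
  (Z=0, Y=0, U=2, W=1, X=2) weight 3/616
  … 135 more
Group by U:
  weight(U=0) = 851/11088
  weight(U=1) = 5795/22176
  weight(U=2) = 2185/22176
Total weight = 851/11088 + 5795/22176 + 2185/22176 = 4841/11088
P(U=0 | obs) = 851/11088 / 4841/11088 = 851/4841
P(U=1 | obs) = 5795/22176 / 4841/11088 = 5795/9682
P(U=2 | obs) = 2185/22176 / 4841/11088 = 2185/9682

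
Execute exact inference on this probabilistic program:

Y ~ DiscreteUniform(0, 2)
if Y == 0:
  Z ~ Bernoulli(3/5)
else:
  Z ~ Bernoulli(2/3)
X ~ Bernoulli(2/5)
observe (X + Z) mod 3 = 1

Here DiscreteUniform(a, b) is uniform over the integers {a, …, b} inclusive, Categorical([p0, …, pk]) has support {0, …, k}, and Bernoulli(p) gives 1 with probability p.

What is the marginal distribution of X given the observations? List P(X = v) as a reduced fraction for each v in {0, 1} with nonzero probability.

P(X=0) = 87/119, P(X=1) = 32/119

Enumerate traces; 6 have nonzero weight after conditioning:
  (Y=0, Z=0, X=1) weight 4/75
  (Y=0, Z=1, X=0) weight 3/25
  (Y=1, Z=0, X=1) weight 2/45
  (Y=1, Z=1, X=0) weight 2/15
  (Y=2, Z=0, X=1) weight 2/45
  (Y=2, Z=1, X=0) weight 2/15
Group by X:
  weight(X=0) = 29/75
  weight(X=1) = 32/225
Total weight = 29/75 + 32/225 = 119/225
P(X=0 | obs) = 29/75 / 119/225 = 87/119
P(X=1 | obs) = 32/225 / 119/225 = 32/119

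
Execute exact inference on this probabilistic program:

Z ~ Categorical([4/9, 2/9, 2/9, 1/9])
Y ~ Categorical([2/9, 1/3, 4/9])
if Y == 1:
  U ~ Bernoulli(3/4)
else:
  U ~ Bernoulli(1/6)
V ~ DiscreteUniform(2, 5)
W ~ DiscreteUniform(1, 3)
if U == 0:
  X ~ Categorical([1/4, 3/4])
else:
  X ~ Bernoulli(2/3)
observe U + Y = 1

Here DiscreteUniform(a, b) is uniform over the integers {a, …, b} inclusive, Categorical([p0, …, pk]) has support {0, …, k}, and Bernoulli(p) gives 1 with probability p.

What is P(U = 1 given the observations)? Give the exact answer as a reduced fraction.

Enumerate traces; 192 have nonzero weight after conditioning:
  (Z=0, Y=0, U=1, V=2, W=1, X=0) weight 1/2187
  (Z=0, Y=0, U=1, V=2, W=1, X=1) weight 2/2187
  (Z=0, Y=0, U=1, V=2, W=2, X=0) weight 1/2187
  (Z=0, Y=0, U=1, V=2, W=2, X=1) weight 2/2187
  (Z=0, Y=0, U=1, V=2, W=3, X=0) weight 1/2187
  (Z=0, Y=0, U=1, V=2, W=3, X=1) weight 2/2187
  (Z=0, Y=0, U=1, V=3, W=1, X=0) weight 1/2187
  (Z=0, Y=0, U=1, V=3, W=1, X=1) weight 2/2187
  (Z=0, Y=1, U=0, V=2, W=1, X=0) weight 1/1296
  … 183 more
Group by U:
  weight(U=0) = 1/12
  weight(U=1) = 1/27
Total weight = 1/12 + 1/27 = 13/108
P(U=0 | obs) = 1/12 / 13/108 = 9/13
P(U=1 | obs) = 1/27 / 13/108 = 4/13

P(U = 1 | obs) = 4/13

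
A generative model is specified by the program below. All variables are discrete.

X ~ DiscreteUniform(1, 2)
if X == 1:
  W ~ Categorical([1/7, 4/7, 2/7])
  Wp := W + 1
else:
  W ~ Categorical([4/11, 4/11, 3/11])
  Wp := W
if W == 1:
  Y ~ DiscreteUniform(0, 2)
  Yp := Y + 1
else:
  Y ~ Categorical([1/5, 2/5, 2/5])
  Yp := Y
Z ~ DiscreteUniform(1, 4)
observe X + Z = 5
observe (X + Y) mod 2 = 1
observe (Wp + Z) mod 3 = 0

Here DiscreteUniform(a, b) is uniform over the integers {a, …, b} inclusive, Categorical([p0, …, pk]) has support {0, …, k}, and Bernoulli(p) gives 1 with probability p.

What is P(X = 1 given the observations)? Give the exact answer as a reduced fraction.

P(X = 1 | obs) = 55/76

Enumerate traces; 3 have nonzero weight after conditioning:
  (X=1, W=1, Y=0, Z=4) weight 1/42
  (X=1, W=1, Y=2, Z=4) weight 1/42
  (X=2, W=0, Y=1, Z=3) weight 1/55
Group by X:
  weight(X=1) = 1/21
  weight(X=2) = 1/55
Total weight = 1/21 + 1/55 = 76/1155
P(X=1 | obs) = 1/21 / 76/1155 = 55/76
P(X=2 | obs) = 1/55 / 76/1155 = 21/76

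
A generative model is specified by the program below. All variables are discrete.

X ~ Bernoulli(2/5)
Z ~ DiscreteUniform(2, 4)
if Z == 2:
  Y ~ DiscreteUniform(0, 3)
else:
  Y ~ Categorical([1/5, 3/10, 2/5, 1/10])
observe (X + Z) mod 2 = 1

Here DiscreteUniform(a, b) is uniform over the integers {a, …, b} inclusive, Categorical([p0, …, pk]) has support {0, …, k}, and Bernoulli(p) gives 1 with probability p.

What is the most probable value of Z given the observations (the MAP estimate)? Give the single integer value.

argmax_v P(Z = v | obs) = 3

Enumerate traces; 12 have nonzero weight after conditioning:
  (X=0, Z=3, Y=0) weight 1/25
  (X=0, Z=3, Y=1) weight 3/50
  (X=0, Z=3, Y=2) weight 2/25
  (X=0, Z=3, Y=3) weight 1/50
  (X=1, Z=2, Y=0) weight 1/30
  (X=1, Z=2, Y=1) weight 1/30
  (X=1, Z=2, Y=2) weight 1/30
  (X=1, Z=2, Y=3) weight 1/30
  (X=1, Z=4, Y=0) weight 2/75
  … 3 more
Group by Z:
  weight(Z=2) = 2/15
  weight(Z=3) = 1/5
  weight(Z=4) = 2/15
Total weight = 2/15 + 1/5 + 2/15 = 7/15
P(Z=2 | obs) = 2/15 / 7/15 = 2/7
P(Z=3 | obs) = 1/5 / 7/15 = 3/7
P(Z=4 | obs) = 2/15 / 7/15 = 2/7
argmax = 3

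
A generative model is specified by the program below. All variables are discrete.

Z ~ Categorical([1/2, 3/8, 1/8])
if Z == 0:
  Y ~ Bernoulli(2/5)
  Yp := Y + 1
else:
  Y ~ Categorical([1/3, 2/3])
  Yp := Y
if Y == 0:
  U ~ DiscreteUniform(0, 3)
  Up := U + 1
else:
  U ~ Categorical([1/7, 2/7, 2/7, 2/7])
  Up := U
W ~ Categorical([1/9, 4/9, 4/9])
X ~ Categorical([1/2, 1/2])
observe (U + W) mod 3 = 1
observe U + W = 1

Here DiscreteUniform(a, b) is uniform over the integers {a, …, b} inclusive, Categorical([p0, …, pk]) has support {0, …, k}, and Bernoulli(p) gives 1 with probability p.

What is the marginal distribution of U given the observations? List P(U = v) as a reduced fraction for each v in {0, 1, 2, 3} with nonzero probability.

P(U=0) = 324/437, P(U=1) = 113/437

Enumerate traces; 24 have nonzero weight after conditioning:
  (Z=0, Y=0, U=0, W=1, X=0) weight 1/60
  (Z=0, Y=0, U=0, W=1, X=1) weight 1/60
  (Z=0, Y=0, U=1, W=0, X=0) weight 1/240
  (Z=0, Y=0, U=1, W=0, X=1) weight 1/240
  (Z=0, Y=1, U=0, W=1, X=0) weight 2/315
  (Z=0, Y=1, U=0, W=1, X=1) weight 2/315
  (Z=0, Y=1, U=1, W=0, X=0) weight 1/315
  (Z=0, Y=1, U=1, W=0, X=1) weight 1/315
  … 16 more
Group by U:
  weight(U=0) = 3/35
  weight(U=1) = 113/3780
Total weight = 3/35 + 113/3780 = 437/3780
P(U=0 | obs) = 3/35 / 437/3780 = 324/437
P(U=1 | obs) = 113/3780 / 437/3780 = 113/437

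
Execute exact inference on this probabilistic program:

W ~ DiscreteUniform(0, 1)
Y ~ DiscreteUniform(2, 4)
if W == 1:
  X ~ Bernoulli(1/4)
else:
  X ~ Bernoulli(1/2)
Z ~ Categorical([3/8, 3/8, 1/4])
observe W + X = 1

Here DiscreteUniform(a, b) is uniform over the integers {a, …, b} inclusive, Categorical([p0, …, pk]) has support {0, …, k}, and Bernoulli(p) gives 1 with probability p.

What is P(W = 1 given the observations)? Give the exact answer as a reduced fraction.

Enumerate traces; 18 have nonzero weight after conditioning:
  (W=0, Y=2, X=1, Z=0) weight 1/32
  (W=0, Y=2, X=1, Z=1) weight 1/32
  (W=0, Y=2, X=1, Z=2) weight 1/48
  (W=0, Y=3, X=1, Z=0) weight 1/32
  (W=0, Y=3, X=1, Z=1) weight 1/32
  (W=0, Y=3, X=1, Z=2) weight 1/48
  (W=0, Y=4, X=1, Z=0) weight 1/32
  (W=0, Y=4, X=1, Z=1) weight 1/32
  (W=1, Y=2, X=0, Z=0) weight 3/64
  … 9 more
Group by W:
  weight(W=0) = 1/4
  weight(W=1) = 3/8
Total weight = 1/4 + 3/8 = 5/8
P(W=0 | obs) = 1/4 / 5/8 = 2/5
P(W=1 | obs) = 3/8 / 5/8 = 3/5

P(W = 1 | obs) = 3/5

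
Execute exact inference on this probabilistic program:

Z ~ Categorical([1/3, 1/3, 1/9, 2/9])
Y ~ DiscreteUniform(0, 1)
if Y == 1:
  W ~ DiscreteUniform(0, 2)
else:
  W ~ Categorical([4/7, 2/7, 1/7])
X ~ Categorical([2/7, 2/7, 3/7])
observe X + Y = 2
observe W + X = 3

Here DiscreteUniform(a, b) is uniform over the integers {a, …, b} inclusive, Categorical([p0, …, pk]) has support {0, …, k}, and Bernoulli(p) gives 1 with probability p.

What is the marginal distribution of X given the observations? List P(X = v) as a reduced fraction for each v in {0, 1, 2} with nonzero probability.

P(X=1) = 7/16, P(X=2) = 9/16

Enumerate traces; 8 have nonzero weight after conditioning:
  (Z=0, Y=0, W=1, X=2) weight 1/49
  (Z=0, Y=1, W=2, X=1) weight 1/63
  (Z=1, Y=0, W=1, X=2) weight 1/49
  (Z=1, Y=1, W=2, X=1) weight 1/63
  (Z=2, Y=0, W=1, X=2) weight 1/147
  (Z=2, Y=1, W=2, X=1) weight 1/189
  (Z=3, Y=0, W=1, X=2) weight 2/147
  (Z=3, Y=1, W=2, X=1) weight 2/189
Group by X:
  weight(X=1) = 1/21
  weight(X=2) = 3/49
Total weight = 1/21 + 3/49 = 16/147
P(X=1 | obs) = 1/21 / 16/147 = 7/16
P(X=2 | obs) = 3/49 / 16/147 = 9/16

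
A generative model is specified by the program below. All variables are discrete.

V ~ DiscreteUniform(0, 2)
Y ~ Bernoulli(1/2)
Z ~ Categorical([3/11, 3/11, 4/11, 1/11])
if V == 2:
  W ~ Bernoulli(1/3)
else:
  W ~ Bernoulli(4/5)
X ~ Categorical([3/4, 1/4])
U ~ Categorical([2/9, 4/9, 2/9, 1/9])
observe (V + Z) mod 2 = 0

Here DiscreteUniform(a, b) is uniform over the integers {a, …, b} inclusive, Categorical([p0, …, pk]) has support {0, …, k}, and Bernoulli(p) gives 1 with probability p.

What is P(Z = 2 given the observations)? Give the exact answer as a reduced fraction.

P(Z = 2 | obs) = 4/9

Enumerate traces; 192 have nonzero weight after conditioning:
  (V=0, Y=0, Z=0, W=0, X=0, U=0) weight 1/660
  (V=0, Y=0, Z=0, W=0, X=0, U=1) weight 1/330
  (V=0, Y=0, Z=0, W=0, X=0, U=2) weight 1/660
  (V=0, Y=0, Z=0, W=0, X=0, U=3) weight 1/1320
  (V=0, Y=0, Z=0, W=0, X=1, U=0) weight 1/1980
  (V=0, Y=0, Z=0, W=0, X=1, U=1) weight 1/990
  (V=0, Y=0, Z=0, W=0, X=1, U=2) weight 1/1980
  (V=0, Y=0, Z=0, W=0, X=1, U=3) weight 1/3960
  (V=0, Y=0, Z=2, W=0, X=0, U=0) weight 1/495
  (V=1, Y=0, Z=1, W=0, X=0, U=0) weight 1/660
  … 182 more
Group by Z:
  weight(Z=0) = 2/11
  weight(Z=1) = 1/11
  weight(Z=2) = 8/33
  weight(Z=3) = 1/33
Total weight = 2/11 + 1/11 + 8/33 + 1/33 = 6/11
P(Z=0 | obs) = 2/11 / 6/11 = 1/3
P(Z=1 | obs) = 1/11 / 6/11 = 1/6
P(Z=2 | obs) = 8/33 / 6/11 = 4/9
P(Z=3 | obs) = 1/33 / 6/11 = 1/18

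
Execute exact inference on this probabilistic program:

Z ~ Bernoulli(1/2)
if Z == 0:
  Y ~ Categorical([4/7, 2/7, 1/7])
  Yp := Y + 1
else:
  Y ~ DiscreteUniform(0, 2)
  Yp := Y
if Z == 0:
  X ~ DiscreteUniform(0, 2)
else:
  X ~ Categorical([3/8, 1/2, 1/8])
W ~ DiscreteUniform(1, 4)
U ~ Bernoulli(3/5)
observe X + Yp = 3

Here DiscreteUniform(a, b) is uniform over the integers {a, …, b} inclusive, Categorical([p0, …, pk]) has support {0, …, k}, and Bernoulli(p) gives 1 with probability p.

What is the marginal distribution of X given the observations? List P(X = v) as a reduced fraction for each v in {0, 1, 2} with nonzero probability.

Enumerate traces; 40 have nonzero weight after conditioning:
  (Z=0, Y=0, X=2, W=1, U=0) weight 1/105
  (Z=0, Y=0, X=2, W=1, U=1) weight 1/70
  (Z=0, Y=0, X=2, W=2, U=0) weight 1/105
  (Z=0, Y=0, X=2, W=2, U=1) weight 1/70
  (Z=0, Y=0, X=2, W=3, U=0) weight 1/105
  (Z=0, Y=0, X=2, W=3, U=1) weight 1/70
  (Z=0, Y=0, X=2, W=4, U=0) weight 1/105
  (Z=0, Y=0, X=2, W=4, U=1) weight 1/70
  (Z=0, Y=1, X=1, W=1, U=0) weight 1/210
  (Z=0, Y=2, X=0, W=1, U=0) weight 1/420
  … 30 more
Group by X:
  weight(X=0) = 1/42
  weight(X=1) = 11/84
  weight(X=2) = 13/112
Total weight = 1/42 + 11/84 + 13/112 = 13/48
P(X=0 | obs) = 1/42 / 13/48 = 8/91
P(X=1 | obs) = 11/84 / 13/48 = 44/91
P(X=2 | obs) = 13/112 / 13/48 = 3/7

P(X=0) = 8/91, P(X=1) = 44/91, P(X=2) = 3/7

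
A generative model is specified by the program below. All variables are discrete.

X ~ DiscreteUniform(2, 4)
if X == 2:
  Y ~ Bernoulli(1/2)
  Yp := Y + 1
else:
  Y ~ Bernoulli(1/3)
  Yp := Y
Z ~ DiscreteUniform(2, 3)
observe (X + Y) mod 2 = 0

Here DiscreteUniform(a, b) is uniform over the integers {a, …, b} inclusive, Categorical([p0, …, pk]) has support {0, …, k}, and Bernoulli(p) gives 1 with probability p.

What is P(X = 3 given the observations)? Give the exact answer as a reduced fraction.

Enumerate traces; 6 have nonzero weight after conditioning:
  (X=2, Y=0, Z=2) weight 1/12
  (X=2, Y=0, Z=3) weight 1/12
  (X=3, Y=1, Z=2) weight 1/18
  (X=3, Y=1, Z=3) weight 1/18
  (X=4, Y=0, Z=2) weight 1/9
  (X=4, Y=0, Z=3) weight 1/9
Group by X:
  weight(X=2) = 1/6
  weight(X=3) = 1/9
  weight(X=4) = 2/9
Total weight = 1/6 + 1/9 + 2/9 = 1/2
P(X=2 | obs) = 1/6 / 1/2 = 1/3
P(X=3 | obs) = 1/9 / 1/2 = 2/9
P(X=4 | obs) = 2/9 / 1/2 = 4/9

P(X = 3 | obs) = 2/9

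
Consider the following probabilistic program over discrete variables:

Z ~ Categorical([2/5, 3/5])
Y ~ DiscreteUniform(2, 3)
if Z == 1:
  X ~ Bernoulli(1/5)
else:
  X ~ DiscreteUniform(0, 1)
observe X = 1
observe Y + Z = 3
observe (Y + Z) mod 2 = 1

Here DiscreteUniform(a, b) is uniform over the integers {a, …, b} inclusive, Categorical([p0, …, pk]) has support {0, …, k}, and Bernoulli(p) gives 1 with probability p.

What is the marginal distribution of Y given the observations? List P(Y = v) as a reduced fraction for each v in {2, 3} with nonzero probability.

P(Y=2) = 3/8, P(Y=3) = 5/8

Enumerate traces; 2 have nonzero weight after conditioning:
  (Z=0, Y=3, X=1) weight 1/10
  (Z=1, Y=2, X=1) weight 3/50
Group by Y:
  weight(Y=2) = 3/50
  weight(Y=3) = 1/10
Total weight = 3/50 + 1/10 = 4/25
P(Y=2 | obs) = 3/50 / 4/25 = 3/8
P(Y=3 | obs) = 1/10 / 4/25 = 5/8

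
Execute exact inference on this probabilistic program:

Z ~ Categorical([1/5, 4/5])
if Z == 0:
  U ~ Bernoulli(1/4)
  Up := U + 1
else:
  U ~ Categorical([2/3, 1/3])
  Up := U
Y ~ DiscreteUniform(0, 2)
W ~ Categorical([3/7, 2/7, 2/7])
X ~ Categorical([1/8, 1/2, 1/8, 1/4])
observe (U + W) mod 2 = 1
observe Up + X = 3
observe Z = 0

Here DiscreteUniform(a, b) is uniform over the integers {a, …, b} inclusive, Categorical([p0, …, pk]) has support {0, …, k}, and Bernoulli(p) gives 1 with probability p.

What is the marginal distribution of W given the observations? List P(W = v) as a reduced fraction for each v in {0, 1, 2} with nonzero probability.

P(W=0) = 6/13, P(W=1) = 3/13, P(W=2) = 4/13

Enumerate traces; 9 have nonzero weight after conditioning:
  (Z=0, U=0, Y=0, W=1, X=2) weight 1/560
  (Z=0, U=0, Y=1, W=1, X=2) weight 1/560
  (Z=0, U=0, Y=2, W=1, X=2) weight 1/560
  (Z=0, U=1, Y=0, W=0, X=1) weight 1/280
  (Z=0, U=1, Y=0, W=2, X=1) weight 1/420
  (Z=0, U=1, Y=1, W=0, X=1) weight 1/280
  (Z=0, U=1, Y=1, W=2, X=1) weight 1/420
  (Z=0, U=1, Y=2, W=0, X=1) weight 1/280
  … 1 more
Group by W:
  weight(W=0) = 3/280
  weight(W=1) = 3/560
  weight(W=2) = 1/140
Total weight = 3/280 + 3/560 + 1/140 = 13/560
P(W=0 | obs) = 3/280 / 13/560 = 6/13
P(W=1 | obs) = 3/560 / 13/560 = 3/13
P(W=2 | obs) = 1/140 / 13/560 = 4/13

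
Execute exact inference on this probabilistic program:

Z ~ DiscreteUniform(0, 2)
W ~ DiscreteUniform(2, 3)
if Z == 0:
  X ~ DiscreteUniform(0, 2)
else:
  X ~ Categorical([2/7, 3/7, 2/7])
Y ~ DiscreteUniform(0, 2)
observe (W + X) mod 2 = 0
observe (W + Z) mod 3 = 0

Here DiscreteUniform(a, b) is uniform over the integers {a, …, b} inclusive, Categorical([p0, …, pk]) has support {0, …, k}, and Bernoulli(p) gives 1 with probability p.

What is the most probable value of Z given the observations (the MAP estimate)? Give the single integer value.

Enumerate traces; 9 have nonzero weight after conditioning:
  (Z=0, W=3, X=1, Y=0) weight 1/54
  (Z=0, W=3, X=1, Y=1) weight 1/54
  (Z=0, W=3, X=1, Y=2) weight 1/54
  (Z=1, W=2, X=0, Y=0) weight 1/63
  (Z=1, W=2, X=0, Y=1) weight 1/63
  (Z=1, W=2, X=0, Y=2) weight 1/63
  (Z=1, W=2, X=2, Y=0) weight 1/63
  (Z=1, W=2, X=2, Y=1) weight 1/63
  … 1 more
Group by Z:
  weight(Z=0) = 1/18
  weight(Z=1) = 2/21
Total weight = 1/18 + 2/21 = 19/126
P(Z=0 | obs) = 1/18 / 19/126 = 7/19
P(Z=1 | obs) = 2/21 / 19/126 = 12/19
argmax = 1

argmax_v P(Z = v | obs) = 1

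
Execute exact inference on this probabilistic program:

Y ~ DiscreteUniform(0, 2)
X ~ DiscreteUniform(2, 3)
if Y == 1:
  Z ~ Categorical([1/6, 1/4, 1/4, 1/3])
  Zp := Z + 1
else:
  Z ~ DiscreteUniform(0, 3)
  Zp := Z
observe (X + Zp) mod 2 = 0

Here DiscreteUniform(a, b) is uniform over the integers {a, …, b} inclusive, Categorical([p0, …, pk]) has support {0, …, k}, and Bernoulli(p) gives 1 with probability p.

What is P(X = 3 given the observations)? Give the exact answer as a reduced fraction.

Enumerate traces; 12 have nonzero weight after conditioning:
  (Y=0, X=2, Z=0) weight 1/24
  (Y=0, X=2, Z=2) weight 1/24
  (Y=0, X=3, Z=1) weight 1/24
  (Y=0, X=3, Z=3) weight 1/24
  (Y=1, X=2, Z=1) weight 1/24
  (Y=1, X=2, Z=3) weight 1/18
  (Y=1, X=3, Z=0) weight 1/36
  (Y=1, X=3, Z=2) weight 1/24
  … 4 more
Group by X:
  weight(X=2) = 19/72
  weight(X=3) = 17/72
Total weight = 19/72 + 17/72 = 1/2
P(X=2 | obs) = 19/72 / 1/2 = 19/36
P(X=3 | obs) = 17/72 / 1/2 = 17/36

P(X = 3 | obs) = 17/36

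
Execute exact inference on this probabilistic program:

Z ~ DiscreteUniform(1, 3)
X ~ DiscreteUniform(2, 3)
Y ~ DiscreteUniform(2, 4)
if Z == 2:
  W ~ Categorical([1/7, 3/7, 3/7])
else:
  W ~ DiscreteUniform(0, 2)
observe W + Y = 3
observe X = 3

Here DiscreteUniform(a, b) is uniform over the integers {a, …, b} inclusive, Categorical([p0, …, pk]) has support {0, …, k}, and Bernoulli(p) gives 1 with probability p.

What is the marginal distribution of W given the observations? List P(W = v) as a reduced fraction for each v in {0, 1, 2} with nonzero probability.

P(W=0) = 17/40, P(W=1) = 23/40

Enumerate traces; 6 have nonzero weight after conditioning:
  (Z=1, X=3, Y=2, W=1) weight 1/54
  (Z=1, X=3, Y=3, W=0) weight 1/54
  (Z=2, X=3, Y=2, W=1) weight 1/42
  (Z=2, X=3, Y=3, W=0) weight 1/126
  (Z=3, X=3, Y=2, W=1) weight 1/54
  (Z=3, X=3, Y=3, W=0) weight 1/54
Group by W:
  weight(W=0) = 17/378
  weight(W=1) = 23/378
Total weight = 17/378 + 23/378 = 20/189
P(W=0 | obs) = 17/378 / 20/189 = 17/40
P(W=1 | obs) = 23/378 / 20/189 = 23/40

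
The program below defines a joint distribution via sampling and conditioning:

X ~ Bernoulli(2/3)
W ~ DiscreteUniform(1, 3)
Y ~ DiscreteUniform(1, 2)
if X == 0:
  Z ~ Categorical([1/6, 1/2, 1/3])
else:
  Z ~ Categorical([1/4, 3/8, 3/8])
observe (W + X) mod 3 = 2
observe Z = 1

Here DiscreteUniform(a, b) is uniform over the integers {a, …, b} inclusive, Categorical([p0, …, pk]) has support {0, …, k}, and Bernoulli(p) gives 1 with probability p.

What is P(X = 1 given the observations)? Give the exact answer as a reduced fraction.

P(X = 1 | obs) = 3/5

Enumerate traces; 4 have nonzero weight after conditioning:
  (X=0, W=2, Y=1, Z=1) weight 1/36
  (X=0, W=2, Y=2, Z=1) weight 1/36
  (X=1, W=1, Y=1, Z=1) weight 1/24
  (X=1, W=1, Y=2, Z=1) weight 1/24
Group by X:
  weight(X=0) = 1/18
  weight(X=1) = 1/12
Total weight = 1/18 + 1/12 = 5/36
P(X=0 | obs) = 1/18 / 5/36 = 2/5
P(X=1 | obs) = 1/12 / 5/36 = 3/5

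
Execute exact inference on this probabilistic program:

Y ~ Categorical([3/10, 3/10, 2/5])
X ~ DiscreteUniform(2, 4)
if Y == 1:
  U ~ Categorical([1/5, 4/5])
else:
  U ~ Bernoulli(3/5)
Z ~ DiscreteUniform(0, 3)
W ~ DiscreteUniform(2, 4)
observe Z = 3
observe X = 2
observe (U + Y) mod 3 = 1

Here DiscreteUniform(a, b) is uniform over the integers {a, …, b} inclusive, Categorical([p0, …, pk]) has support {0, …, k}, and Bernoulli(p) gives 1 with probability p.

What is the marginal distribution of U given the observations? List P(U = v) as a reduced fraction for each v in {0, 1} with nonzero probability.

P(U=0) = 1/4, P(U=1) = 3/4

Enumerate traces; 6 have nonzero weight after conditioning:
  (Y=0, X=2, U=1, Z=3, W=2) weight 1/200
  (Y=0, X=2, U=1, Z=3, W=3) weight 1/200
  (Y=0, X=2, U=1, Z=3, W=4) weight 1/200
  (Y=1, X=2, U=0, Z=3, W=2) weight 1/600
  (Y=1, X=2, U=0, Z=3, W=3) weight 1/600
  (Y=1, X=2, U=0, Z=3, W=4) weight 1/600
Group by U:
  weight(U=0) = 1/200
  weight(U=1) = 3/200
Total weight = 1/200 + 3/200 = 1/50
P(U=0 | obs) = 1/200 / 1/50 = 1/4
P(U=1 | obs) = 3/200 / 1/50 = 3/4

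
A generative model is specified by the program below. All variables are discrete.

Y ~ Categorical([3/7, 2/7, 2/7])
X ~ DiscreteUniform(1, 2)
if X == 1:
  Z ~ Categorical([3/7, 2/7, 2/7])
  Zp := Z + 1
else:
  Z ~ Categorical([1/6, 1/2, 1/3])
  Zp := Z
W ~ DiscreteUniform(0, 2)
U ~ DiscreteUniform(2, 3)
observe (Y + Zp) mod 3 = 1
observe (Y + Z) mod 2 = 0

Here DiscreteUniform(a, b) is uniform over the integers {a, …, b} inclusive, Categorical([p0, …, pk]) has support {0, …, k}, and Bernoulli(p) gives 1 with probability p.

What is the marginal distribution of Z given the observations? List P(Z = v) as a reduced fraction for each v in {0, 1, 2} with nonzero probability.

Enumerate traces; 12 have nonzero weight after conditioning:
  (Y=0, X=1, Z=0, W=0, U=2) weight 3/196
  (Y=0, X=1, Z=0, W=0, U=3) weight 3/196
  (Y=0, X=1, Z=0, W=1, U=2) weight 3/196
  (Y=0, X=1, Z=0, W=1, U=3) weight 3/196
  (Y=0, X=1, Z=0, W=2, U=2) weight 3/196
  (Y=0, X=1, Z=0, W=2, U=3) weight 3/196
  (Y=2, X=2, Z=2, W=0, U=2) weight 1/126
  (Y=2, X=2, Z=2, W=0, U=3) weight 1/126
  … 4 more
Group by Z:
  weight(Z=0) = 9/98
  weight(Z=2) = 1/21
Total weight = 9/98 + 1/21 = 41/294
P(Z=0 | obs) = 9/98 / 41/294 = 27/41
P(Z=2 | obs) = 1/21 / 41/294 = 14/41

P(Z=0) = 27/41, P(Z=2) = 14/41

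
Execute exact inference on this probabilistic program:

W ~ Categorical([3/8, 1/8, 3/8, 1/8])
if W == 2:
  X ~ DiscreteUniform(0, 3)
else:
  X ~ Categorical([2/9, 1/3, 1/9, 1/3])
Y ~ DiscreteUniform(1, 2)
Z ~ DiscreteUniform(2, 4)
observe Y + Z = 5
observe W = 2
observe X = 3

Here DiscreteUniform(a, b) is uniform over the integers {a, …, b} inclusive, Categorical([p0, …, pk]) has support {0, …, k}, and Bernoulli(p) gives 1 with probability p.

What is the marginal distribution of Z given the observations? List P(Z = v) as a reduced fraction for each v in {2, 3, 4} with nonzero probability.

Enumerate traces; 2 have nonzero weight after conditioning:
  (W=2, X=3, Y=1, Z=4) weight 1/64
  (W=2, X=3, Y=2, Z=3) weight 1/64
Group by Z:
  weight(Z=3) = 1/64
  weight(Z=4) = 1/64
Total weight = 1/64 + 1/64 = 1/32
P(Z=3 | obs) = 1/64 / 1/32 = 1/2
P(Z=4 | obs) = 1/64 / 1/32 = 1/2

P(Z=3) = 1/2, P(Z=4) = 1/2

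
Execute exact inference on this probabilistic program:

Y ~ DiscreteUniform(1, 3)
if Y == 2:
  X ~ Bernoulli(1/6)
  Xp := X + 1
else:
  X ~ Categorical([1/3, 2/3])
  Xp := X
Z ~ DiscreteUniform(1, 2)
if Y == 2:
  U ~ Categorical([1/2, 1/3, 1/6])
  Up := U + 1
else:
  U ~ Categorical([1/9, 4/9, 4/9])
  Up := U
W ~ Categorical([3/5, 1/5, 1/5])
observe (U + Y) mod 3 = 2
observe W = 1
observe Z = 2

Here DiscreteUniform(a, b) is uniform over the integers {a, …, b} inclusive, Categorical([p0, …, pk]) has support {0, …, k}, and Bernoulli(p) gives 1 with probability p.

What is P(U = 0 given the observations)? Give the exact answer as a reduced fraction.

P(U = 0 | obs) = 9/25

Enumerate traces; 6 have nonzero weight after conditioning:
  (Y=1, X=0, Z=2, U=1, W=1) weight 2/405
  (Y=1, X=1, Z=2, U=1, W=1) weight 4/405
  (Y=2, X=0, Z=2, U=0, W=1) weight 1/72
  (Y=2, X=1, Z=2, U=0, W=1) weight 1/360
  (Y=3, X=0, Z=2, U=2, W=1) weight 2/405
  (Y=3, X=1, Z=2, U=2, W=1) weight 4/405
Group by U:
  weight(U=0) = 1/60
  weight(U=1) = 2/135
  weight(U=2) = 2/135
Total weight = 1/60 + 2/135 + 2/135 = 5/108
P(U=0 | obs) = 1/60 / 5/108 = 9/25
P(U=1 | obs) = 2/135 / 5/108 = 8/25
P(U=2 | obs) = 2/135 / 5/108 = 8/25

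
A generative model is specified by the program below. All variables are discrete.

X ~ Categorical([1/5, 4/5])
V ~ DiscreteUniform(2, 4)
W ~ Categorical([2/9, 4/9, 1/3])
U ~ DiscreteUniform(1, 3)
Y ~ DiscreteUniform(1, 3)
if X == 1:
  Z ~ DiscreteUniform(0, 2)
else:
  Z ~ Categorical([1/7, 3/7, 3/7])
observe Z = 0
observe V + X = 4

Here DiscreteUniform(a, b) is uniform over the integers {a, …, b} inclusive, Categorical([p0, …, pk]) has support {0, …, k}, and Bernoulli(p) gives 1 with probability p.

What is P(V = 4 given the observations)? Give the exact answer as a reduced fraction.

P(V = 4 | obs) = 3/31

Enumerate traces; 54 have nonzero weight after conditioning:
  (X=0, V=4, W=0, U=1, Y=1, Z=0) weight 2/8505
  (X=0, V=4, W=0, U=1, Y=2, Z=0) weight 2/8505
  (X=0, V=4, W=0, U=1, Y=3, Z=0) weight 2/8505
  (X=0, V=4, W=0, U=2, Y=1, Z=0) weight 2/8505
  (X=0, V=4, W=0, U=2, Y=2, Z=0) weight 2/8505
  (X=0, V=4, W=0, U=2, Y=3, Z=0) weight 2/8505
  (X=0, V=4, W=0, U=3, Y=1, Z=0) weight 2/8505
  (X=0, V=4, W=0, U=3, Y=2, Z=0) weight 2/8505
  (X=1, V=3, W=0, U=1, Y=1, Z=0) weight 8/3645
  … 45 more
Group by V:
  weight(V=3) = 4/45
  weight(V=4) = 1/105
Total weight = 4/45 + 1/105 = 31/315
P(V=3 | obs) = 4/45 / 31/315 = 28/31
P(V=4 | obs) = 1/105 / 31/315 = 3/31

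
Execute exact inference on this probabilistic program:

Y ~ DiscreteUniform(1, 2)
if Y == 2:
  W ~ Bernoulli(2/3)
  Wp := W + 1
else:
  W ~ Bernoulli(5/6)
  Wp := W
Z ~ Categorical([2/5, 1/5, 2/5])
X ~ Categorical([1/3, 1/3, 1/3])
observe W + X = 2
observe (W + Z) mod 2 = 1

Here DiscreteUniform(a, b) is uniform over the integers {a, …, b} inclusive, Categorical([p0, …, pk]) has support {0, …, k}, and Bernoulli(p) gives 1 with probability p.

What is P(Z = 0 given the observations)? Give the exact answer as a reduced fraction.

P(Z = 0 | obs) = 6/13

Enumerate traces; 6 have nonzero weight after conditioning:
  (Y=1, W=0, Z=1, X=2) weight 1/180
  (Y=1, W=1, Z=0, X=1) weight 1/18
  (Y=1, W=1, Z=2, X=1) weight 1/18
  (Y=2, W=0, Z=1, X=2) weight 1/90
  (Y=2, W=1, Z=0, X=1) weight 2/45
  (Y=2, W=1, Z=2, X=1) weight 2/45
Group by Z:
  weight(Z=0) = 1/10
  weight(Z=1) = 1/60
  weight(Z=2) = 1/10
Total weight = 1/10 + 1/60 + 1/10 = 13/60
P(Z=0 | obs) = 1/10 / 13/60 = 6/13
P(Z=1 | obs) = 1/60 / 13/60 = 1/13
P(Z=2 | obs) = 1/10 / 13/60 = 6/13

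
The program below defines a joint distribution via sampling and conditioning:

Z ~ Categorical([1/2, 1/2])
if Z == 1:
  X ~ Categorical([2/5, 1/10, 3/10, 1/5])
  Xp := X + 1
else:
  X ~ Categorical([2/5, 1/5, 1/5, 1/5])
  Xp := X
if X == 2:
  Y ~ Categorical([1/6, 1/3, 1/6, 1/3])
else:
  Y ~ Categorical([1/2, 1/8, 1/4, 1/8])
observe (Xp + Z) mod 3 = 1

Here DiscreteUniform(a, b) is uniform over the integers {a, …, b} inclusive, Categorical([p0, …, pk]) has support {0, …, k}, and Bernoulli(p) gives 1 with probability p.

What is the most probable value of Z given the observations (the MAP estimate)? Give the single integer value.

argmax_v P(Z = v | obs) = 1

Enumerate traces; 8 have nonzero weight after conditioning:
  (Z=0, X=1, Y=0) weight 1/20
  (Z=0, X=1, Y=1) weight 1/80
  (Z=0, X=1, Y=2) weight 1/40
  (Z=0, X=1, Y=3) weight 1/80
  (Z=1, X=2, Y=0) weight 1/40
  (Z=1, X=2, Y=1) weight 1/20
  (Z=1, X=2, Y=2) weight 1/40
  (Z=1, X=2, Y=3) weight 1/20
Group by Z:
  weight(Z=0) = 1/10
  weight(Z=1) = 3/20
Total weight = 1/10 + 3/20 = 1/4
P(Z=0 | obs) = 1/10 / 1/4 = 2/5
P(Z=1 | obs) = 3/20 / 1/4 = 3/5
argmax = 1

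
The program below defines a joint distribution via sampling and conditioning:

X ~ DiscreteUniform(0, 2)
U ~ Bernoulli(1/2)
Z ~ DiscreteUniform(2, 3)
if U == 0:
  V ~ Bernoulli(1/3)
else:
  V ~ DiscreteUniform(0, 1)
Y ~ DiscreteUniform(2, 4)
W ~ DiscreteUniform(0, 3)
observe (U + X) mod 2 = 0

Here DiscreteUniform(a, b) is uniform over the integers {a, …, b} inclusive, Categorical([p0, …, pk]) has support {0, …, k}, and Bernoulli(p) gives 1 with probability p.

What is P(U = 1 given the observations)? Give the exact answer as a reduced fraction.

P(U = 1 | obs) = 1/3

Enumerate traces; 144 have nonzero weight after conditioning:
  (X=0, U=0, Z=2, V=0, Y=2, W=0) weight 1/216
  (X=0, U=0, Z=2, V=0, Y=2, W=1) weight 1/216
  (X=0, U=0, Z=2, V=0, Y=2, W=2) weight 1/216
  (X=0, U=0, Z=2, V=0, Y=2, W=3) weight 1/216
  (X=0, U=0, Z=2, V=0, Y=3, W=0) weight 1/216
  (X=0, U=0, Z=2, V=0, Y=3, W=1) weight 1/216
  (X=0, U=0, Z=2, V=0, Y=3, W=2) weight 1/216
  (X=0, U=0, Z=2, V=0, Y=3, W=3) weight 1/216
  (X=1, U=1, Z=2, V=0, Y=2, W=0) weight 1/288
  … 135 more
Group by U:
  weight(U=0) = 1/3
  weight(U=1) = 1/6
Total weight = 1/3 + 1/6 = 1/2
P(U=0 | obs) = 1/3 / 1/2 = 2/3
P(U=1 | obs) = 1/6 / 1/2 = 1/3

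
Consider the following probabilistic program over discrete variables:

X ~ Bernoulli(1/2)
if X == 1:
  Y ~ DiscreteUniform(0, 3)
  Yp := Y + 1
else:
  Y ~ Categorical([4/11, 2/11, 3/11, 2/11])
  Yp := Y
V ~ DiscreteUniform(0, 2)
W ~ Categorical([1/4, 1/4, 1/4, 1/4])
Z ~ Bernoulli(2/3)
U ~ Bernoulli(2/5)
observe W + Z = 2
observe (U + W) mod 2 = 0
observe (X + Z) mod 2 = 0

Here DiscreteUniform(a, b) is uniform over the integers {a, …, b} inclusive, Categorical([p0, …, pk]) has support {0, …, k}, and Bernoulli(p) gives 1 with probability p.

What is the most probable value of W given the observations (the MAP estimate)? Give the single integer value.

Enumerate traces; 24 have nonzero weight after conditioning:
  (X=0, Y=0, V=0, W=2, Z=0, U=0) weight 1/330
  (X=0, Y=0, V=1, W=2, Z=0, U=0) weight 1/330
  (X=0, Y=0, V=2, W=2, Z=0, U=0) weight 1/330
  (X=0, Y=1, V=0, W=2, Z=0, U=0) weight 1/660
  (X=0, Y=1, V=1, W=2, Z=0, U=0) weight 1/660
  (X=0, Y=1, V=2, W=2, Z=0, U=0) weight 1/660
  (X=0, Y=2, V=0, W=2, Z=0, U=0) weight 1/440
  (X=0, Y=2, V=1, W=2, Z=0, U=0) weight 1/440
  (X=1, Y=0, V=0, W=1, Z=1, U=1) weight 1/360
  … 15 more
Group by W:
  weight(W=1) = 1/30
  weight(W=2) = 1/40
Total weight = 1/30 + 1/40 = 7/120
P(W=1 | obs) = 1/30 / 7/120 = 4/7
P(W=2 | obs) = 1/40 / 7/120 = 3/7
argmax = 1

argmax_v P(W = v | obs) = 1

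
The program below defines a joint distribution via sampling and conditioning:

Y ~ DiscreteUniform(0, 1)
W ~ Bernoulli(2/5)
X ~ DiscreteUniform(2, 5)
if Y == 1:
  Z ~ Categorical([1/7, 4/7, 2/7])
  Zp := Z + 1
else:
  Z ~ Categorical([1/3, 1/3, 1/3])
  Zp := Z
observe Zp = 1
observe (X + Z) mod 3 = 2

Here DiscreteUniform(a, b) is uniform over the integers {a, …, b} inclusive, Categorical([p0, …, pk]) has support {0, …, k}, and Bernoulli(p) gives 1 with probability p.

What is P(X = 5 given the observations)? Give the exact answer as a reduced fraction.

P(X = 5 | obs) = 3/13

Enumerate traces; 6 have nonzero weight after conditioning:
  (Y=0, W=0, X=4, Z=1) weight 1/40
  (Y=0, W=1, X=4, Z=1) weight 1/60
  (Y=1, W=0, X=2, Z=0) weight 3/280
  (Y=1, W=0, X=5, Z=0) weight 3/280
  (Y=1, W=1, X=2, Z=0) weight 1/140
  (Y=1, W=1, X=5, Z=0) weight 1/140
Group by X:
  weight(X=2) = 1/56
  weight(X=4) = 1/24
  weight(X=5) = 1/56
Total weight = 1/56 + 1/24 + 1/56 = 13/168
P(X=2 | obs) = 1/56 / 13/168 = 3/13
P(X=4 | obs) = 1/24 / 13/168 = 7/13
P(X=5 | obs) = 1/56 / 13/168 = 3/13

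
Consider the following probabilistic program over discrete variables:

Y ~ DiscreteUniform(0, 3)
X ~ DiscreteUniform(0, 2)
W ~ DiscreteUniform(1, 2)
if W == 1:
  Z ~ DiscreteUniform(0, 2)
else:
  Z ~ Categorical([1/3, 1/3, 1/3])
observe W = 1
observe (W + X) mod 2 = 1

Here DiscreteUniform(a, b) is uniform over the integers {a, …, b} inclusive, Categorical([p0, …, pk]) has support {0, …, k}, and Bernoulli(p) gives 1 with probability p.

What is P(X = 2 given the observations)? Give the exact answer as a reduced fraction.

Enumerate traces; 24 have nonzero weight after conditioning:
  (Y=0, X=0, W=1, Z=0) weight 1/72
  (Y=0, X=0, W=1, Z=1) weight 1/72
  (Y=0, X=0, W=1, Z=2) weight 1/72
  (Y=0, X=2, W=1, Z=0) weight 1/72
  (Y=0, X=2, W=1, Z=1) weight 1/72
  (Y=0, X=2, W=1, Z=2) weight 1/72
  (Y=1, X=0, W=1, Z=0) weight 1/72
  (Y=1, X=0, W=1, Z=1) weight 1/72
  … 16 more
Group by X:
  weight(X=0) = 1/6
  weight(X=2) = 1/6
Total weight = 1/6 + 1/6 = 1/3
P(X=0 | obs) = 1/6 / 1/3 = 1/2
P(X=2 | obs) = 1/6 / 1/3 = 1/2

P(X = 2 | obs) = 1/2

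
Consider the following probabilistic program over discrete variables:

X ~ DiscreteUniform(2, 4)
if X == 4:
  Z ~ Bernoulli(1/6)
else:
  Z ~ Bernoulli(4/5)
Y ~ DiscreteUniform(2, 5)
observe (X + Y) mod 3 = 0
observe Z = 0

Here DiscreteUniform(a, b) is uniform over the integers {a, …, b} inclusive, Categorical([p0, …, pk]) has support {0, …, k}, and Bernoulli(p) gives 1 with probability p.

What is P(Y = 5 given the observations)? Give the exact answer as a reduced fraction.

P(Y = 5 | obs) = 25/62

Enumerate traces; 4 have nonzero weight after conditioning:
  (X=2, Z=0, Y=4) weight 1/60
  (X=3, Z=0, Y=3) weight 1/60
  (X=4, Z=0, Y=2) weight 5/72
  (X=4, Z=0, Y=5) weight 5/72
Group by Y:
  weight(Y=2) = 5/72
  weight(Y=3) = 1/60
  weight(Y=4) = 1/60
  weight(Y=5) = 5/72
Total weight = 5/72 + 1/60 + 1/60 + 5/72 = 31/180
P(Y=2 | obs) = 5/72 / 31/180 = 25/62
P(Y=3 | obs) = 1/60 / 31/180 = 3/31
P(Y=4 | obs) = 1/60 / 31/180 = 3/31
P(Y=5 | obs) = 5/72 / 31/180 = 25/62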